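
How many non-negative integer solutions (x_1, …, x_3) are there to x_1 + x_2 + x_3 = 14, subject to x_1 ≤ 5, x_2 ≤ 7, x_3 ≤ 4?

Without the upper bounds there are C(16,2) = 120 ways to split 14 among 3 variables.
Subtract solutions that violate a single cap (substitute x_i' = x_i − (cap_i+1)): x_1 ≥ 6 gives C(10,2) = 45; x_2 ≥ 8 gives C(8,2) = 28; x_3 ≥ 5 gives C(11,2) = 55. Together 128.
Add back pairs where two caps are both exceeded: 1 + 10 + 3 = 14.
By inclusion–exclusion the count is 120 − 128 + 14 = 6.

6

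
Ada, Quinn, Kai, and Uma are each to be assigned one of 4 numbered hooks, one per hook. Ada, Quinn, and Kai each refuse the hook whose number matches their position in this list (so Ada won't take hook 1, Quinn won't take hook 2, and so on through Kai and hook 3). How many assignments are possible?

Let Aᵢ (for i ∈ {1, 2, 3}) be the placements that put person i in their forbidden hook. Any j of these fix j positions, leaving (4−j)! ways to fill the rest, and there are C(3,j) ways to pick which j.
By inclusion–exclusion, the number of valid placements is Σ_{j=0}^{3} (−1)^j C(3,j)·(4−j)!.
Computing: 24 − 18 + 6 − 1 = 11.

11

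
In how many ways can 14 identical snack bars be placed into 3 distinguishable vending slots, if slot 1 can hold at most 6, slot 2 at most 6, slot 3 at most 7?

By stars and bars, unrestricted non-negative solutions to x_1+…+x_3 = 14 number C(14+2,2) = 120.
Subtract solutions that violate a single cap (substitute x_i' = x_i − (cap_i+1)): x_1 ≥ 7 gives C(9,2) = 36; x_2 ≥ 7 gives C(9,2) = 36; x_3 ≥ 8 gives C(8,2) = 28. Together 100.
Add back pairs where two caps are both exceeded: 1 + 0 + 0 = 1.
By inclusion–exclusion the count is 120 − 100 + 1 = 21.

21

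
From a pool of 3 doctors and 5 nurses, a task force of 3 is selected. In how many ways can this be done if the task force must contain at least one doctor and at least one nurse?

45

Total 3-person selections from all 8: C(8,3) = 56.
Subtract selections that omit an entire group: no doctors → C(5,3) = 10; no nurses → C(3,3) = 1.
Both groups omitted at once is impossible, so 56 − 11 = 45.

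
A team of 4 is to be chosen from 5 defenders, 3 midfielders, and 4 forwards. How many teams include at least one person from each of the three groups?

270

Total 4-person selections from all 12: C(12,4) = 495.
Subtract selections that omit an entire group: no defenders → C(7,4) = 35; no midfielders → C(9,4) = 126; no forwards → C(8,4) = 70.
Add back selections omitting two groups (i.e. drawn from a single group): C(5,4) + C(3,4) + C(4,4) = 6.
By inclusion–exclusion: 495 − 231 + 6 = 270.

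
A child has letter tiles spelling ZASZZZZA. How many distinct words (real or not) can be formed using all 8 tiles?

The 8 letters of ZASZZZZA have repeats: A appearing twice and Z appearing 5 times.
So there are 8! / (5!·2!) = 168 distinguishable arrangements.

168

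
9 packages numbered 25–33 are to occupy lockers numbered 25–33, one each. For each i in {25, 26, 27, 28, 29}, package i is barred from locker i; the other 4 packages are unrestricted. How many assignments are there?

Let Aᵢ (for 25 ≤ i ≤ 29) be the placements that put package i in its forbidden locker. Any j of these fix j positions, leaving (9−j)! ways to fill the rest, and there are C(5,j) ways to pick which j.
By inclusion–exclusion, the number of valid placements is Σ_{j=0}^{5} (−1)^j C(5,j)·(9−j)!.
Computing: 362880 − 201600 + 50400 − 7200 + 600 − 24 = 205056.

205056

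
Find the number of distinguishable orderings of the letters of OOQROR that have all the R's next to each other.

20

Treat the 2 copies of R as a single block. The multiset to arrange is then {RR, O, O, O, Q}, 5 items in all.
That gives (5)!/(3!) = 20 arrangements.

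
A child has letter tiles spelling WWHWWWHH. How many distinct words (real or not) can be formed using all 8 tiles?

The 8 letters of WWHWWWHH have repeats: H appearing 3 times and W appearing 5 times.
So there are 8! / (5!·3!) = 56 distinguishable arrangements.

56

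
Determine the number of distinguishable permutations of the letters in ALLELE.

60

ALLELE has 6 letters with E appearing twice and L appearing 3 times.
The number of distinct arrangements is 6!/(3!·2!) = 720/12 = 60.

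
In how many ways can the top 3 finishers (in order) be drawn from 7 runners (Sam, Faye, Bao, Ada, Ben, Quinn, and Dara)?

210

There are 7 choices for 1st place, 6 for 2nd, and 5 for 3rd.
That gives 7 × 6 × 5 = 210.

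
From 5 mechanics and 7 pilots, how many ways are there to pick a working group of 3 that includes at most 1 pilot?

80

Split by how many pilots are chosen (0 through 1).
Sum: C(7,0)·C(5,3) + C(7,1)·C(5,2) = 10 + 70 = 80.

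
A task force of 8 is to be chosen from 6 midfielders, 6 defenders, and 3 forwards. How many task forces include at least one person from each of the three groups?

With no constraint there are C(15,8) = 6435 possible selections.
Subtract selections that omit an entire group: no midfielders → C(9,8) = 9; no defenders → C(9,8) = 9; no forwards → C(12,8) = 495.
Add back selections omitting two groups (i.e. drawn from a single group): C(6,8) + C(6,8) + C(3,8) = 0.
By inclusion–exclusion: 6435 − 513 + 0 = 5922.

5922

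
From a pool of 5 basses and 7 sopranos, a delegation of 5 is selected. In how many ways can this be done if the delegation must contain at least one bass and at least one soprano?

770

Unrestricted: C(12,5) = 792 ways to pick any 5 of the 12.
Selections missing a whole group: no basses → C(7,5) = 21; no sopranos → C(5,5) = 1.
Both groups omitted at once is impossible, so 792 − 22 = 770.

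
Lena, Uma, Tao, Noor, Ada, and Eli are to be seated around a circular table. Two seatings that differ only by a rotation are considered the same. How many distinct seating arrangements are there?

120

Seat Lena anywhere (absorbing the rotational symmetry), then permute the other 5: (5)! = 120.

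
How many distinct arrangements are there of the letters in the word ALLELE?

60

ALLELE has 6 letters with E appearing twice and L appearing 3 times.
The number of distinct arrangements is 6!/(3!·2!) = 720/12 = 60.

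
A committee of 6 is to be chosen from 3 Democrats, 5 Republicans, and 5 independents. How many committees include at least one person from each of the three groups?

1450

With no constraint there are C(13,6) = 1716 possible selections.
Subtract selections that omit an entire group: no Democrats → C(10,6) = 210; no Republicans → C(8,6) = 28; no independents → C(8,6) = 28.
Add back selections omitting two groups (i.e. drawn from a single group): C(3,6) + C(5,6) + C(5,6) = 0.
By inclusion–exclusion: 1716 − 266 + 0 = 1450.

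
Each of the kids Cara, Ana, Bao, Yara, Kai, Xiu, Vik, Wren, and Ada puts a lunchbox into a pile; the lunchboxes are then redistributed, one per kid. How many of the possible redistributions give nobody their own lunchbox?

Count assignments avoiding every fixed point. For any j of the 9 kids fixed to their own lunchbox, the other 9−j can be arranged in (9−j)! ways.
By inclusion–exclusion this is Σ_{j=0}^{9} (−1)^j C(9,j)·(9−j)!.
Computing: 362880 − 362880 + 181440 − 60480 + 15120 − 3024 + 504 − 72 + 9 − 1 = 133496.

133496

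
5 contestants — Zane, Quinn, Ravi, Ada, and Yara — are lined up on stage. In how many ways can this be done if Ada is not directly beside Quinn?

72

There are 5! = 120 arrangements in all. If Ada and Quinn are adjacent, merging them into one block gives 2·(4)! = 48 arrangements.
So 120 − 48 = 72 arrangements keep them apart.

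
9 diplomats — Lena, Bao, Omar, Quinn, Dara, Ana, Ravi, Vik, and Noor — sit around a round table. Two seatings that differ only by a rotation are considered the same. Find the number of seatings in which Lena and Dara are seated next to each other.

Treat {Lena, Dara} as one unit (2 internal orders) and seat the resulting 8 units around the table: (7)! circular arrangements.
So 2 × (7)! = 2 × 5040 = 10080.

10080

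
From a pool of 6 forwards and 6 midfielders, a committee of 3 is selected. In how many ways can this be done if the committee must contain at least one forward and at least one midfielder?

180

Unrestricted: C(12,3) = 220 ways to pick any 3 of the 12.
Selections missing a whole group: no forwards → C(6,3) = 20; no midfielders → C(6,3) = 20.
Both groups omitted at once is impossible, so 220 − 40 = 180.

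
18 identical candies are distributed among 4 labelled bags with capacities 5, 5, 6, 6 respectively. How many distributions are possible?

35

Ignoring the caps, the number of non-negative solutions to x_1+…+x_4 = 18 is C(21,3) = 1330.
Subtract solutions that violate a single cap (substitute x_i' = x_i − (cap_i+1)): x_1 ≥ 6 gives C(15,3) = 455; x_2 ≥ 6 gives C(15,3) = 455; x_3 ≥ 7 gives C(14,3) = 364; x_4 ≥ 7 gives C(14,3) = 364. Together 1638.
Add back pairs where two caps are both exceeded: 84 + 56 + 56 + 56 + 56 + 35 = 343.
By inclusion–exclusion the count is 1330 − 1638 + 343 = 35.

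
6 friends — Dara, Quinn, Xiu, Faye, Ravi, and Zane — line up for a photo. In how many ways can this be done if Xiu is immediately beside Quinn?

Treat {Xiu, Quinn} as a single unit. There are 5 units to order, and the pair itself can be ordered 2 ways.
That gives 2 × 5! = 2 × 120 = 240.

240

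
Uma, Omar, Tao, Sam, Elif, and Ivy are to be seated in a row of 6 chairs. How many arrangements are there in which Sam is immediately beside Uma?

Place the 4 others and the Sam-Uma pair as 5 objects in a line; the pair has 2 internal arrangements.
That gives 2 × 5! = 2 × 120 = 240.

240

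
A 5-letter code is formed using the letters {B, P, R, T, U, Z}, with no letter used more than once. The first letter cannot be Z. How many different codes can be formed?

600

The first letter has 6−1 = 5 choices (anything except Z).
The remaining 4 letters are filled from the other 5 symbols without repetition: 5 × 4 × 3 × 2 = 120.
Total: 5 × 120 = 600.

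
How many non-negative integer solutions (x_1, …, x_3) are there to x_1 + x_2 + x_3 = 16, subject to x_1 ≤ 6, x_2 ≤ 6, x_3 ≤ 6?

6

By stars and bars, unrestricted non-negative solutions to x_1+…+x_3 = 16 number C(16+2,2) = 153.
Subtract solutions that violate a single cap (substitute x_i' = x_i − (cap_i+1)): x_1 ≥ 7 gives C(11,2) = 55; x_2 ≥ 7 gives C(11,2) = 55; x_3 ≥ 7 gives C(11,2) = 55. Together 165.
Add back pairs where two caps are both exceeded: 6 + 6 + 6 = 18.
By inclusion–exclusion the count is 153 − 165 + 18 = 6.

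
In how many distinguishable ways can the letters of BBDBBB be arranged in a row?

6

Letter multiplicities in BBDBBB: B×5, D×1.
So there are 6! / (5!) = 6 distinguishable arrangements.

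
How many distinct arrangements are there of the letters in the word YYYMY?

The 5 letters of YYYMY have repeats: Y appearing 4 times.
So there are 5! / (4!) = 5 distinguishable arrangements.

5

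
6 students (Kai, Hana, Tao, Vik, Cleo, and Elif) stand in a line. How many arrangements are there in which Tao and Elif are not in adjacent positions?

Of the 6! = 720 arrangements, those with Tao and Elif adjacent number 2 × 5! = 240 (treat the pair as a block with 2 internal orders).
Complementary counting: 720 − 240 = 480.

480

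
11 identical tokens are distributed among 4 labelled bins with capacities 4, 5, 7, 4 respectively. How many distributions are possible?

Without the upper bounds there are C(14,3) = 364 ways to split 11 among 4 bins.
Subtract solutions that violate a single cap (substitute x_i' = x_i − (cap_i+1)): x_1 ≥ 5 gives C(9,3) = 84; x_2 ≥ 6 gives C(8,3) = 56; x_3 ≥ 8 gives C(6,3) = 20; x_4 ≥ 5 gives C(9,3) = 84. Together 244.
Add back pairs where two caps are both exceeded: 1 + 0 + 4 + 0 + 1 + 0 = 6.
By inclusion–exclusion the count is 364 − 244 + 6 = 126.

126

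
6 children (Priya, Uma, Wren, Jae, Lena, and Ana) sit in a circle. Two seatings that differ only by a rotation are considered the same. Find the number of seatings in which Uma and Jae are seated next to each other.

Treat {Uma, Jae} as one unit (2 internal orders) and seat the resulting 5 units around the table: (4)! circular arrangements.
So 2 × (4)! = 2 × 24 = 48.

48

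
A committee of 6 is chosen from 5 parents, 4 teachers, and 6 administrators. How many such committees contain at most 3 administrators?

4410

Split by how many administrators are chosen (0 through 3).
Sum: C(6,0)·C(9,6) + C(6,1)·C(9,5) + C(6,2)·C(9,4) + C(6,3)·C(9,3) = 84 + 756 + 1890 + 1680 = 4410.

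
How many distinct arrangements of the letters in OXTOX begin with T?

6

With the first slot taken by T, it remains to arrange the other 4 letters (OXOX).
Those 4 letters have O appearing twice and X appearing twice, giving (4)!/(2!·2!) = 6.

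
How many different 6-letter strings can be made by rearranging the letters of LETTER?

LETTER has 6 letters with E appearing twice and T appearing twice.
So there are 6! / (2!·2!) = 180 distinguishable arrangements.

180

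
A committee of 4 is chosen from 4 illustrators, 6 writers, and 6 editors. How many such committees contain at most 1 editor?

Split by how many editors are chosen (0 through 1).
Sum: C(6,0)·C(10,4) + C(6,1)·C(10,3) = 210 + 720 = 930.

930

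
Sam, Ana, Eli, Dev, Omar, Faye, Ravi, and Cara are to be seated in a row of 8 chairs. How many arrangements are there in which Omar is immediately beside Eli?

Glue Omar and Eli into one block (2 internal orders), leaving 7 units to arrange in a row.
That gives 2 × 7! = 2 × 5040 = 10080.

10080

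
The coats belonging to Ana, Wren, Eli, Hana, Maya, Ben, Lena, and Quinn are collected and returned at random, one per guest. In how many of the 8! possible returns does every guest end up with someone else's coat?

Let Aᵢ be the assignments in which guest i gets their own coat. We want the size of the complement of A₁∪…∪A_8.
By inclusion–exclusion this is Σ_{j=0}^{8} (−1)^j C(8,j)·(8−j)!.
Computing: 40320 − 40320 + 20160 − 6720 + 1680 − 336 + 56 − 8 + 1 = 14833.

14833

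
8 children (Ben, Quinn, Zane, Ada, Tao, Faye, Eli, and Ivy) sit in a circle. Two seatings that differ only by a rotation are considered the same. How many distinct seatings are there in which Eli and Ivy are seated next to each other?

Glue Eli and Ivy into a block (2 internal orders). Seating 7 units around a circle gives (6)! arrangements.
So 2 × (6)! = 2 × 720 = 1440.

1440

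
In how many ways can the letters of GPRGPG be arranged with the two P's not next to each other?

40

Total arrangements of GPRGPG: 6!/(3!·2!) = 60.
Arrangements with the P's together: treat PP as one letter, giving (5)!/(3!) = 20.
Hence 60 − 20 = 40.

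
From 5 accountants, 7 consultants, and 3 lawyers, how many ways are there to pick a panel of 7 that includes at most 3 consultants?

3830

Split by how many consultants are chosen (0 through 3).
Sum: C(7,0)·C(8,7) + C(7,1)·C(8,6) + C(7,2)·C(8,5) + C(7,3)·C(8,4) = 8 + 196 + 1176 + 2450 = 3830.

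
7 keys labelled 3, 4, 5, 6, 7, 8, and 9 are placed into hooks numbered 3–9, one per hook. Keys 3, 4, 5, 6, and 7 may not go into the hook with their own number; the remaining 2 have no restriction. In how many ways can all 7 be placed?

2428

Let Aᵢ (for 3 ≤ i ≤ 7) be the placements that put key i in its forbidden hook. Any j of these fix j positions, leaving (7−j)! ways to fill the rest, and there are C(5,j) ways to pick which j.
By inclusion–exclusion, the number of valid placements is Σ_{j=0}^{5} (−1)^j C(5,j)·(7−j)!.
Computing: 5040 − 3600 + 1200 − 240 + 30 − 2 = 2428.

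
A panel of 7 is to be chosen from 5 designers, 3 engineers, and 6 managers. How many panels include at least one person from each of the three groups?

3058

Total 7-person selections from all 14: C(14,7) = 3432.
Selections missing a whole group: no designers → C(9,7) = 36; no engineers → C(11,7) = 330; no managers → C(8,7) = 8.
Add back selections omitting two groups (i.e. drawn from a single group): C(5,7) + C(3,7) + C(6,7) = 0.
By inclusion–exclusion: 3432 − 374 + 0 = 3058.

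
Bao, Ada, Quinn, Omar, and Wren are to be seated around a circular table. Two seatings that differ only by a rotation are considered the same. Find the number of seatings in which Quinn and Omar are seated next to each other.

12

Glue Quinn and Omar into a block (2 internal orders). Seating 4 units around a circle gives (3)! arrangements.
So 2 × (3)! = 2 × 6 = 12.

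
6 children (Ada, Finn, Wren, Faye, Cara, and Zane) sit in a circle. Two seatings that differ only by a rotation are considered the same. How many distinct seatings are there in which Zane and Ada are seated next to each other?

48

Treat {Zane, Ada} as one unit (2 internal orders) and seat the resulting 5 units around the table: (4)! circular arrangements.
So 2 × (4)! = 2 × 24 = 48.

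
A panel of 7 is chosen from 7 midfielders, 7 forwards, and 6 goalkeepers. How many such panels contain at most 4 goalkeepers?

Split by how many goalkeepers are chosen (0 through 4).
Sum: C(6,0)·C(14,7) + C(6,1)·C(14,6) + C(6,2)·C(14,5) + C(6,3)·C(14,4) + C(6,4)·C(14,3) = 3432 + 18018 + 30030 + 20020 + 5460 = 76960.

76960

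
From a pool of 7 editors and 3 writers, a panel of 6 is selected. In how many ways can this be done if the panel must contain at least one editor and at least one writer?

203

Total 6-person selections from all 10: C(10,6) = 210.
Subtract selections that omit an entire group: no editors → C(3,6) = 0; no writers → C(7,6) = 7.
Both groups omitted at once is impossible, so 210 − 7 = 203.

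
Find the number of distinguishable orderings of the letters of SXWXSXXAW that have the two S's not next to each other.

2940

Total arrangements of SXWXSXXAW: 9!/(4!·2!·2!) = 3780.
If the two S's are adjacent, glue them into one block, leaving 8 items to arrange: (8)!/(4!·2!) = 840 ways.
Hence 3780 − 840 = 2940.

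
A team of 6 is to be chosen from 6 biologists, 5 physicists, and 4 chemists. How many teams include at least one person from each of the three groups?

4250

Total 6-person selections from all 15: C(15,6) = 5005.
Selections missing a whole group: no biologists → C(9,6) = 84; no physicists → C(10,6) = 210; no chemists → C(11,6) = 462.
Add back selections omitting two groups (i.e. drawn from a single group): C(6,6) + C(5,6) + C(4,6) = 1.
By inclusion–exclusion: 5005 − 756 + 1 = 4250.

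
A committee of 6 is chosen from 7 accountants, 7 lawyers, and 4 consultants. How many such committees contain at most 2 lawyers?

Split by how many lawyers are chosen (0 through 2).
Sum: C(7,0)·C(11,6) + C(7,1)·C(11,5) + C(7,2)·C(11,4) = 462 + 3234 + 6930 = 10626.

10626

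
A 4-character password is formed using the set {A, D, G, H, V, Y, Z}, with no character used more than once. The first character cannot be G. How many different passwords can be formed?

720

The first character has 7−1 = 6 choices (anything except G).
The remaining 3 characters are filled from the other 6 symbols without repetition: 6 × 5 × 4 = 120.
Total: 6 × 120 = 720.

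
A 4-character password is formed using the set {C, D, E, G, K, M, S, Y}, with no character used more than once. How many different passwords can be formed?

Choose and order 4 of the 8 symbols: the first character has 8 options, the next 7, then 6, 5.
That product is 8 × 7 × 6 × 5 = 1680.

1680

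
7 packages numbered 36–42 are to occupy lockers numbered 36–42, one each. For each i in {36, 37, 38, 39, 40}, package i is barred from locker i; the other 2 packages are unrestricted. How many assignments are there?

2428

Let Aᵢ (for 36 ≤ i ≤ 40) be the placements that put package i in its forbidden locker. Any j of these fix j positions, leaving (7−j)! ways to fill the rest, and there are C(5,j) ways to pick which j.
By inclusion–exclusion, the number of valid placements is Σ_{j=0}^{5} (−1)^j C(5,j)·(7−j)!.
Computing: 5040 − 3600 + 1200 − 240 + 30 − 2 = 2428.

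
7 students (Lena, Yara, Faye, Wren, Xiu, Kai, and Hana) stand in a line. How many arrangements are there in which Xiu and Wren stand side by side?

1440

Place the 5 others and the Xiu-Wren pair as 6 objects in a line; the pair has 2 internal arrangements.
That gives 2 × 6! = 2 × 720 = 1440.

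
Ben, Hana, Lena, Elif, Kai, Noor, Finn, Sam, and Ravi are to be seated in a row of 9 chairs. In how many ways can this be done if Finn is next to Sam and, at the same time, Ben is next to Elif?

20160

Treat {Finn,Sam} as one block (2 orders) and {Ben,Elif} as another (2 orders).
That leaves 7 units to arrange: 2 × 2 × 7! = 4 × 5040 = 20160.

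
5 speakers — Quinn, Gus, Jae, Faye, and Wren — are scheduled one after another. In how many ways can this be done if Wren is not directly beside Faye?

There are 5! = 120 arrangements in all. If Wren and Faye are adjacent, merging them into one block gives 2·(4)! = 48 arrangements.
So 120 − 48 = 72 arrangements keep them apart.

72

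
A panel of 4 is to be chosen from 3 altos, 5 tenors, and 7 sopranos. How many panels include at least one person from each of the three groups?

With no constraint there are C(15,4) = 1365 possible selections.
Subtract selections that omit an entire group: no altos → C(12,4) = 495; no tenors → C(10,4) = 210; no sopranos → C(8,4) = 70.
Add back selections omitting two groups (i.e. drawn from a single group): C(3,4) + C(5,4) + C(7,4) = 40.
By inclusion–exclusion: 1365 − 775 + 40 = 630.

630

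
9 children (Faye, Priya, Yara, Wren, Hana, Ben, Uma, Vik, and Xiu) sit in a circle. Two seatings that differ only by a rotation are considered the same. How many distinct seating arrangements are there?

40320

Around a circle, 9 distinct people have 9!/9 = (8)! = 40320 rotationally distinct seatings.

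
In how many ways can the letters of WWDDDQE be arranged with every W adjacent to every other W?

120

Treat the 2 copies of W as a single block. The multiset to arrange is then {WW, D, D, D, E, Q}, 6 items in all.
That gives (6)!/(3!) = 120 arrangements.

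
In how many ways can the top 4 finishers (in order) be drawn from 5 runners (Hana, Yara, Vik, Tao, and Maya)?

This is an ordered selection of 4 from 5: P(5,4).
That gives 5 × 4 × 3 × 2 = 120.

120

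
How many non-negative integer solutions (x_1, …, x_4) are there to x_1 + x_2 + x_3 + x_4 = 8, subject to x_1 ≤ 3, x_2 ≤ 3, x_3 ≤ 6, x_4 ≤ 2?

By stars and bars, unrestricted non-negative solutions to x_1+…+x_4 = 8 number C(8+3,3) = 165.
Subtract solutions that violate a single cap (substitute x_i' = x_i − (cap_i+1)): x_1 ≥ 4 gives C(7,3) = 35; x_2 ≥ 4 gives C(7,3) = 35; x_3 ≥ 7 gives C(4,3) = 4; x_4 ≥ 3 gives C(8,3) = 56. Together 130.
Add back pairs where two caps are both exceeded: 1 + 0 + 4 + 0 + 4 + 0 = 9.
By inclusion–exclusion the count is 165 − 130 + 9 = 44.

44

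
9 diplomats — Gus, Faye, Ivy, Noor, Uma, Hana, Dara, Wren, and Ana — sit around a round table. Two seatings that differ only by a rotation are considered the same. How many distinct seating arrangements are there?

40320

Fix one person's seat to break rotational symmetry; the remaining 8 people can be arranged in (8)! = 40320 ways.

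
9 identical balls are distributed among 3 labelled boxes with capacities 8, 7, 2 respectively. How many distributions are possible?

23

By stars and bars, unrestricted non-negative solutions to x_1+…+x_3 = 9 number C(9+2,2) = 55.
Subtract solutions that violate a single cap (substitute x_i' = x_i − (cap_i+1)): x_1 ≥ 9 gives C(2,2) = 1; x_2 ≥ 8 gives C(3,2) = 3; x_3 ≥ 3 gives C(8,2) = 28. Together 32.
No two caps can be exceeded simultaneously, so the pair terms are all 0.
By inclusion–exclusion the count is 55 − 32 + 0 = 23.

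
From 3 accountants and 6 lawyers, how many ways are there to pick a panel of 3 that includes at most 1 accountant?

65

Split by how many accountants are chosen (0 through 1).
Sum: C(3,0)·C(6,3) + C(3,1)·C(6,2) = 20 + 45 = 65.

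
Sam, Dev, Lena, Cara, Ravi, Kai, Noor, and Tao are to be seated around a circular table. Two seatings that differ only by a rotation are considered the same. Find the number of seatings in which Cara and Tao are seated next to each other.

Treat {Cara, Tao} as one unit (2 internal orders) and seat the resulting 7 units around the table: (6)! circular arrangements.
So 2 × (6)! = 2 × 720 = 1440.

1440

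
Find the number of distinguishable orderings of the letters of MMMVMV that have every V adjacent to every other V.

5

Treat the 2 copies of V as a single block. The multiset to arrange is then {VV, M, M, M, M}, 5 items in all.
That gives (5)!/(4!) = 5 arrangements.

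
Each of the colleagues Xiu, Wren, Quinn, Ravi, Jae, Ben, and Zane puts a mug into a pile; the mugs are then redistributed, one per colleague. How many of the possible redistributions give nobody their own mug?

1854

Let Aᵢ be the assignments in which colleague i gets their own mug. We want the size of the complement of A₁∪…∪A_7.
By inclusion–exclusion this is Σ_{j=0}^{7} (−1)^j C(7,j)·(7−j)!.
Computing: 5040 − 5040 + 2520 − 840 + 210 − 42 + 7 − 1 = 1854.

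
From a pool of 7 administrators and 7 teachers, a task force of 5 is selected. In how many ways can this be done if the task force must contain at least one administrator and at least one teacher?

Unrestricted: C(14,5) = 2002 ways to pick any 5 of the 14.
Selections missing a whole group: no administrators → C(7,5) = 21; no teachers → C(7,5) = 21.
Both groups omitted at once is impossible, so 2002 − 42 = 1960.

1960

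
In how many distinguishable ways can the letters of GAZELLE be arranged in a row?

1260

Letter multiplicities in GAZELLE: A×1, E×2, G×1, L×2, Z×1.
Dividing 7! = 5040 by 2!·2! = 4 for the repeated letters gives 1260.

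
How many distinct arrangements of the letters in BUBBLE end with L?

20

Fix L in the last position and arrange the remaining 5 letters.
Those 5 letters have B appearing 3 times, giving (5)!/(3!) = 20.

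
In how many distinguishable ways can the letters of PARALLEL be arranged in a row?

PARALLEL has 8 letters with A appearing twice and L appearing 3 times.
Dividing 8! = 40320 by 3!·2! = 12 for the repeated letters gives 3360.

3360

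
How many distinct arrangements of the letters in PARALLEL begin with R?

With the first slot taken by R, it remains to arrange the other 7 letters (PAALLEL).
Those 7 letters have A appearing twice and L appearing 3 times, giving (7)!/(3!·2!) = 420.

420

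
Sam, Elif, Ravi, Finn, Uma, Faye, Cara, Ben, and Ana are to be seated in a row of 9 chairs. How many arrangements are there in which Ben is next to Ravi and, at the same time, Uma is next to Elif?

20160

Treat {Ben,Ravi} as one block (2 orders) and {Uma,Elif} as another (2 orders).
That leaves 7 units to arrange: 2 × 2 × 7! = 4 × 5040 = 20160.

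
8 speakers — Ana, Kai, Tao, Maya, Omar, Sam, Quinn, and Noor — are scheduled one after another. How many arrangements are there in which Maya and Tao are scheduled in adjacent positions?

Place the 6 others and the Maya-Tao pair as 7 objects in a line; the pair has 2 internal arrangements.
That gives 2 × 7! = 2 × 5040 = 10080.

10080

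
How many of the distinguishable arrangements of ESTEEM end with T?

20

With the last slot taken by T, it remains to arrange the other 5 letters (ESEEM).
Those 5 letters have E appearing 3 times, giving (5)!/(3!) = 20.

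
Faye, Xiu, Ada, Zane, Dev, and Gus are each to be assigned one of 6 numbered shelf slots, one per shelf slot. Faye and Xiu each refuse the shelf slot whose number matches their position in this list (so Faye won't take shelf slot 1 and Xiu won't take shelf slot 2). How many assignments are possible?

504

Let Aᵢ (for i ∈ {1, 2}) be the placements that put person i in their forbidden shelf slot. Any j of these fix j positions, leaving (6−j)! ways to fill the rest, and there are C(2,j) ways to pick which j.
By inclusion–exclusion, the number of valid placements is Σ_{j=0}^{2} (−1)^j C(2,j)·(6−j)!.
Computing: 720 − 240 + 24 = 504.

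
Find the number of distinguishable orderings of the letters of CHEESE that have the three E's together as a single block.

24

Treat the 3 copies of E as a single block. The multiset to arrange is then {EEE, C, H, S}, 4 items in all.
All 4 items are distinct, so there are (4)! = 24 arrangements.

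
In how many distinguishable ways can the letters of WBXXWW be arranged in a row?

The 6 letters of WBXXWW have repeats: W appearing 3 times and X appearing twice.
The number of distinct arrangements is 6!/(3!·2!) = 720/12 = 60.

60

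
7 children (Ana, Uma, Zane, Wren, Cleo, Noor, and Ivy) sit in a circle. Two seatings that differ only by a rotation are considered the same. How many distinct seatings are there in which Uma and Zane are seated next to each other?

240

Glue Uma and Zane into a block (2 internal orders). Seating 6 units around a circle gives (5)! arrangements.
So 2 × (5)! = 2 × 120 = 240.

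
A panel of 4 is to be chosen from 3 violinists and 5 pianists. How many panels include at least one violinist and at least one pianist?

65

Total 4-person selections from all 8: C(8,4) = 70.
Subtract selections that omit an entire group: no violinists → C(5,4) = 5; no pianists → C(3,4) = 0.
Both groups omitted at once is impossible, so 70 − 5 = 65.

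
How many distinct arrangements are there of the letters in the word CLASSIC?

CLASSIC has 7 letters with C appearing twice and S appearing twice.
Dividing 7! = 5040 by 2!·2! = 4 for the repeated letters gives 1260.

1260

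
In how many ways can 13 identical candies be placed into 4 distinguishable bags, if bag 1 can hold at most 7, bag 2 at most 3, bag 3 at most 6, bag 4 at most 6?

140

Ignoring the caps, the number of non-negative solutions to x_1+…+x_4 = 13 is C(16,3) = 560.
Subtract solutions that violate a single cap (substitute x_i' = x_i − (cap_i+1)): x_1 ≥ 8 gives C(8,3) = 56; x_2 ≥ 4 gives C(12,3) = 220; x_3 ≥ 7 gives C(9,3) = 84; x_4 ≥ 7 gives C(9,3) = 84. Together 444.
Add back pairs where two caps are both exceeded: 4 + 0 + 0 + 10 + 10 + 0 = 24.
By inclusion–exclusion the count is 560 − 444 + 24 = 140.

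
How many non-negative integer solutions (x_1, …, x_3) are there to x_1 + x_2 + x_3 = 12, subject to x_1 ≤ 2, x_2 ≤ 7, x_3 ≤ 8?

Without the upper bounds there are C(14,2) = 91 ways to split 12 among 3 variables.
Subtract solutions that violate a single cap (substitute x_i' = x_i − (cap_i+1)): x_1 ≥ 3 gives C(11,2) = 55; x_2 ≥ 8 gives C(6,2) = 15; x_3 ≥ 9 gives C(5,2) = 10. Together 80.
Add back pairs where two caps are both exceeded: 3 + 1 + 0 = 4.
By inclusion–exclusion the count is 91 − 80 + 4 = 15.

15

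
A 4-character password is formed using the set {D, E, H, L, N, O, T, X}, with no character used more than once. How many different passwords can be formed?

Choose and order 4 of the 8 symbols: the first character has 8 options, the next 7, then 6, 5.
8 × 7 × 6 × 5 = 1680.

1680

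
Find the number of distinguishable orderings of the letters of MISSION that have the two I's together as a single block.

360

Treat the 2 copies of I as a single block. The multiset to arrange is then {II, M, N, O, S, S}, 6 items in all.
That gives (6)!/(2!) = 360 arrangements.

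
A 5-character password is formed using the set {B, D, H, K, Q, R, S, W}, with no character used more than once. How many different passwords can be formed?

Choose and order 5 of the 8 symbols: the first character has 8 options, the next 7, and so on down to 4.
That product is 8 × 7 × 6 × 5 × 4 = 6720.

6720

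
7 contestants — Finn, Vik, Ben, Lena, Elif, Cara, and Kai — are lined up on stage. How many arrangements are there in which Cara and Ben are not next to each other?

3600

Of the 7! = 5040 arrangements, those with Cara and Ben adjacent number 2 × 6! = 1440 (treat the pair as a block with 2 internal orders).
Complementary counting: 5040 − 1440 = 3600.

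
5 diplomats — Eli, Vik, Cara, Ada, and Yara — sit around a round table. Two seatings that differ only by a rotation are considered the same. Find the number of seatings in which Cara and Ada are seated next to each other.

Treat {Cara, Ada} as one unit (2 internal orders) and seat the resulting 4 units around the table: (3)! circular arrangements.
So 2 × (3)! = 2 × 6 = 12.

12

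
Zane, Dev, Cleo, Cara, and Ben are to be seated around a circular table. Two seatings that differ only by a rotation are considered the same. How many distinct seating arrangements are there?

24

Around a circle, 5 distinct people have 5!/5 = (4)! = 24 rotationally distinct seatings.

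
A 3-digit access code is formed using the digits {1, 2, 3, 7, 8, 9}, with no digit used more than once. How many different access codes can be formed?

120

With no repetition, fill the 3 digits in order: 6 choices, then 5, down to 4.
That product is 6 × 5 × 4 = 120.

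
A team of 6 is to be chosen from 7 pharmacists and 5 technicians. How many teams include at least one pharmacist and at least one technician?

917

Total 6-person selections from all 12: C(12,6) = 924.
Subtract selections that omit an entire group: no pharmacists → C(5,6) = 0; no technicians → C(7,6) = 7.
Both groups omitted at once is impossible, so 924 − 7 = 917.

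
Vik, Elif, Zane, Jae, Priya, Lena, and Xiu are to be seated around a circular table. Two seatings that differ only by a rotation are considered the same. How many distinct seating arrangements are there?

Around a circle, 7 distinct people have 7!/7 = (6)! = 720 rotationally distinct seatings.

720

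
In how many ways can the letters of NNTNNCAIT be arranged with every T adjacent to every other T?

Treat the 2 copies of T as a single block. The multiset to arrange is then {TT, A, C, I, N, N, N, N}, 8 items in all.
That gives (8)!/(4!) = 1680 arrangements.

1680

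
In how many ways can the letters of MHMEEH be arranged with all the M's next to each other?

30

Treat the 2 copies of M as a single block. The multiset to arrange is then {MM, E, E, H, H}, 5 items in all.
That gives (5)!/(2!·2!) = 30 arrangements.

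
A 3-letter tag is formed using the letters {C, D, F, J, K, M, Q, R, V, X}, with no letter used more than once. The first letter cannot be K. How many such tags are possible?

648

The first letter has 10−1 = 9 choices (anything except K).
The remaining 2 letters are filled from the other 9 symbols without repetition: 9 × 8 = 72.
Total: 9 × 72 = 648.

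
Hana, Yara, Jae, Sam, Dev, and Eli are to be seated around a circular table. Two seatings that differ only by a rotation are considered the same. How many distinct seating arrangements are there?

120

Fix one person's seat to break rotational symmetry; the remaining 5 people can be arranged in (5)! = 120 ways.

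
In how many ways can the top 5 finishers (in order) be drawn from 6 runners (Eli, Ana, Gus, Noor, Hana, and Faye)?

720

This is an ordered selection of 5 from 6: P(6,5).
That gives 6 × 5 × 4 × 3 × 2 = 720.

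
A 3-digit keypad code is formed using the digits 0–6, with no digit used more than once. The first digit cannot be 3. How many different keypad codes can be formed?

The first digit has 7−1 = 6 choices (anything except 3).
The remaining 2 digits are filled from the other 6 symbols without repetition: 6 × 5 = 30.
Total: 6 × 30 = 180.

180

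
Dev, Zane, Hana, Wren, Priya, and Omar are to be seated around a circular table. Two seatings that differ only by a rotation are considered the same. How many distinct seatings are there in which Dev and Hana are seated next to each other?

Glue Dev and Hana into a block (2 internal orders). Seating 5 units around a circle gives (4)! arrangements.
So 2 × (4)! = 2 × 24 = 48.

48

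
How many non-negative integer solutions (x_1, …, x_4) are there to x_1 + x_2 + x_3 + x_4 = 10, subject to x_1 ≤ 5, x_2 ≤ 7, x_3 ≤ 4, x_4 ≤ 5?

Ignoring the caps, the number of non-negative solutions to x_1+…+x_4 = 10 is C(13,3) = 286.
Subtract solutions that violate a single cap (substitute x_i' = x_i − (cap_i+1)): x_1 ≥ 6 gives C(7,3) = 35; x_2 ≥ 8 gives C(5,3) = 10; x_3 ≥ 5 gives C(8,3) = 56; x_4 ≥ 6 gives C(7,3) = 35. Together 136.
No two caps can be exceeded simultaneously, so the pair terms are all 0.
By inclusion–exclusion the count is 286 − 136 + 0 = 150.

150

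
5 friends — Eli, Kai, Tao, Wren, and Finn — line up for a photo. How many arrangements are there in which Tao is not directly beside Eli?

Of the 5! = 120 arrangements, those with Tao and Eli adjacent number 2 × 4! = 48 (treat the pair as a block with 2 internal orders).
So 120 − 48 = 72 arrangements keep them apart.

72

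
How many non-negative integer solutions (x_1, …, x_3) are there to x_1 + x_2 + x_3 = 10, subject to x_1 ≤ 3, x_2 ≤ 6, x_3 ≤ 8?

25

By stars and bars, unrestricted non-negative solutions to x_1+…+x_3 = 10 number C(10+2,2) = 66.
Subtract solutions that violate a single cap (substitute x_i' = x_i − (cap_i+1)): x_1 ≥ 4 gives C(8,2) = 28; x_2 ≥ 7 gives C(5,2) = 10; x_3 ≥ 9 gives C(3,2) = 3. Together 41.
No two caps can be exceeded simultaneously, so the pair terms are all 0.
By inclusion–exclusion the count is 66 − 41 + 0 = 25.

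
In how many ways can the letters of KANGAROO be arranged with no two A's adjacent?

There are 8!/(2!·2!) = 10080 arrangements of KANGAROO in total.
If the two A's are adjacent, glue them into one block, leaving 7 items to arrange: (7)!/(2!) = 2520 ways.
Subtracting, 10080 − 2520 = 7560 arrangements keep the A's apart.

7560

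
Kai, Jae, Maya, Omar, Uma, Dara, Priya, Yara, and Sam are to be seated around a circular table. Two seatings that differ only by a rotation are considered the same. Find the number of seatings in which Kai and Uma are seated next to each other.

10080

Treat {Kai, Uma} as one unit (2 internal orders) and seat the resulting 8 units around the table: (7)! circular arrangements.
So 2 × (7)! = 2 × 5040 = 10080.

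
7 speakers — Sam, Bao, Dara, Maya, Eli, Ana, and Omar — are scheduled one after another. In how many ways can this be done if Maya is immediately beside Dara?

1440

Glue Maya and Dara into one block (2 internal orders), leaving 6 units to arrange in a row.
That gives 2 × 6! = 2 × 720 = 1440.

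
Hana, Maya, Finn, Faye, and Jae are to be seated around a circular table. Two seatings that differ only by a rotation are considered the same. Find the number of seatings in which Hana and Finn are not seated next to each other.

Without the restriction there are (4)! = 24 seatings.
Those with Hana next to Finn: fuse the pair into one unit and seat 4 units around a circle — 2·(3)! = 12.
Subtracting, 24 − 12 = 12.

12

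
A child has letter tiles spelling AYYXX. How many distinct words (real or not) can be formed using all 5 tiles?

Letter multiplicities in AYYXX: A×1, X×2, Y×2.
So there are 5! / (2!·2!) = 30 distinguishable arrangements.

30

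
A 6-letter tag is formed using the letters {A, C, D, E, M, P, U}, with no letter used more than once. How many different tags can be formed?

5040

This is a permutation of 6 out of 7: P(7,6) = 7!/1!.
7 × 6 × 5 × 4 × 3 × 2 = 5040.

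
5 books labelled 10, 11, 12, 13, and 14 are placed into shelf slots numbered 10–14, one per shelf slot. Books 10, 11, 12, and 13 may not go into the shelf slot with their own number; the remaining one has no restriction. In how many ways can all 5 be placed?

Let Aᵢ (for 10 ≤ i ≤ 13) be the placements that put book i in its forbidden shelf slot. Any j of these fix j positions, leaving (5−j)! ways to fill the rest, and there are C(4,j) ways to pick which j.
By inclusion–exclusion, the number of valid placements is Σ_{j=0}^{4} (−1)^j C(4,j)·(5−j)!.
Computing: 120 − 96 + 36 − 8 + 1 = 53.

53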